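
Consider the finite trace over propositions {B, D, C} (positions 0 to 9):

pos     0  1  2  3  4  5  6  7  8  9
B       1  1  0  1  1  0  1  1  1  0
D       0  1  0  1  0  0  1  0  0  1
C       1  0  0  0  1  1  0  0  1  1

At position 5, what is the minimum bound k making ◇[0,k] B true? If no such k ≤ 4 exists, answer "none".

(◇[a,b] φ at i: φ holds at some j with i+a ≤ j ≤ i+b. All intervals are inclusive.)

Scan j = 5,6,… for B:
  j=5: fails
  j=6: holds
First hit at j=6, so smallest k = 6-5 = 1.

1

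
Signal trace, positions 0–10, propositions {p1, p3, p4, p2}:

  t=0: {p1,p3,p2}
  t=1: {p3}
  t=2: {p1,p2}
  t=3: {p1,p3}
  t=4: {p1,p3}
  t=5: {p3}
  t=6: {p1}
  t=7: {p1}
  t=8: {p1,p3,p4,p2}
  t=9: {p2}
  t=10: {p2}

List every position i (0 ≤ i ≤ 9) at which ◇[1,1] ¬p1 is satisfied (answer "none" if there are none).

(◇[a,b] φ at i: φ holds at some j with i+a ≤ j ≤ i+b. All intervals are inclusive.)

Evaluate at each i in [0,9]:
  i=0: ✓ (witness j=1)
  i=1: ✗ (none in [2,2])
  i=2: ✗ (none in [3,3])
  i=3: ✗ (none in [4,4])
  i=4: ✓ (witness j=5)
  i=5: ✗ (none in [6,6])
  i=6: ✗ (none in [7,7])
  i=7: ✗ (none in [8,8])
  i=8: ✓ (witness j=9)
  i=9: ✓ (witness j=10)

0, 4, 8, 9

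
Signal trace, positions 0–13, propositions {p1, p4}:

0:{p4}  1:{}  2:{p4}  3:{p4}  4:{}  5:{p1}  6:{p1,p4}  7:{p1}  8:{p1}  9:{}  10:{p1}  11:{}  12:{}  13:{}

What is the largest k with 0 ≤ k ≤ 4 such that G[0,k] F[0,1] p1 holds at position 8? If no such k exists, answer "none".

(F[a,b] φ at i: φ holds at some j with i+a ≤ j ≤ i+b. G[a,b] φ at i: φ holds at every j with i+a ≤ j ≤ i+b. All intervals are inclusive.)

2

F[0,1] p1 must hold from j=8 onward; find where it first fails.
  j=8: holds
  j=9: holds
  j=10: holds
  j=11: fails
Holds on [8,10], so largest k = 2.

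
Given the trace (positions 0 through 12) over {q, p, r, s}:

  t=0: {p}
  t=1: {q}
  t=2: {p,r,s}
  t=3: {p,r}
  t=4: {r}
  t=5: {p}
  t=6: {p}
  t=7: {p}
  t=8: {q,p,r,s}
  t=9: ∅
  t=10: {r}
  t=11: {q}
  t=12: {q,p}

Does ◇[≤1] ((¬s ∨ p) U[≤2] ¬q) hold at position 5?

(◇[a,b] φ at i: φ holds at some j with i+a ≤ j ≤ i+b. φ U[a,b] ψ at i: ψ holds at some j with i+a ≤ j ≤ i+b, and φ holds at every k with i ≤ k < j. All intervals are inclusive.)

Check ((¬s ∨ p) U[≤2] ¬q) at each j in [5,6]:
  j=5: holds
  j=6: holds
Found at j=5 → formula holds.

Yes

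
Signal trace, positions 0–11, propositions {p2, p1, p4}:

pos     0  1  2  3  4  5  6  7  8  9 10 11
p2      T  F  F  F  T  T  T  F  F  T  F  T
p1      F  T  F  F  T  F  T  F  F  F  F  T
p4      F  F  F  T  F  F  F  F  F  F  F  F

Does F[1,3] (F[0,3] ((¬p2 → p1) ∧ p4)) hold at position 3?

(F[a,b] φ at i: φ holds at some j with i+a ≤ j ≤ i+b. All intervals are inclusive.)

False

Check F[0,3] ((¬p2 → p1) ∧ p4) at each j in [4,6]:
  j=4: fails (none in [4,7])
  j=5: fails (none in [5,8])
  j=6: fails (none in [6,9])
No position in the window satisfies it → formula fails.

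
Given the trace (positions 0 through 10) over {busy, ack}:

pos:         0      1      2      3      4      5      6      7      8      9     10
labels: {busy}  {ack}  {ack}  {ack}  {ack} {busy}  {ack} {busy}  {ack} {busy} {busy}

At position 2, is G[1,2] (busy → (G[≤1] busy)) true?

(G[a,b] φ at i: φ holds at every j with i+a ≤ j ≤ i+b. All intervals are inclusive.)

True

Check (busy → (G[≤1] busy)) at every j in [3,4]:
  j=3: antecedent false → ✓
  j=4: antecedent false → ✓
All positions satisfy it → formula holds.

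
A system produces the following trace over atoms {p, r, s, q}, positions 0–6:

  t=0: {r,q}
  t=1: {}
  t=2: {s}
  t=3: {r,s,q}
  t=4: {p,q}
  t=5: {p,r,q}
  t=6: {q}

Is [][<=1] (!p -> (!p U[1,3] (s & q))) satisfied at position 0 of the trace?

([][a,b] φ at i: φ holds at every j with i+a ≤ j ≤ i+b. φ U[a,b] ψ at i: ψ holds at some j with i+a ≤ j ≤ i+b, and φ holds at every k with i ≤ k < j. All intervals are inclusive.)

Check (!p -> (!p U[1,3] (s & q))) at every j in [0,1]:
  j=0: antecedent true; consequent holds → ✓
  j=1: antecedent true; consequent holds → ✓
All positions satisfy it → formula holds.

Holds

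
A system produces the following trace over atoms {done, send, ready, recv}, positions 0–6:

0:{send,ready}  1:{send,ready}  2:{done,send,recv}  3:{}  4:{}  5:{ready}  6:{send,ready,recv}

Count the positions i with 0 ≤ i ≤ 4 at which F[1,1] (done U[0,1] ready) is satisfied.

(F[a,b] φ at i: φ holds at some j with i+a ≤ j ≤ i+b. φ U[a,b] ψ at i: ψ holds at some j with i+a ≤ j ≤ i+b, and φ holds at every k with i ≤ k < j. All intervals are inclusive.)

2

Evaluate at each i in [0,4]:
  i=0: ✓ (witness j=1)
  i=1: ✗ (none in [2,2])
  i=2: ✗ (none in [3,3])
  i=3: ✗ (none in [4,4])
  i=4: ✓ (witness j=5)
Positions where it holds: {0, 4} → 2.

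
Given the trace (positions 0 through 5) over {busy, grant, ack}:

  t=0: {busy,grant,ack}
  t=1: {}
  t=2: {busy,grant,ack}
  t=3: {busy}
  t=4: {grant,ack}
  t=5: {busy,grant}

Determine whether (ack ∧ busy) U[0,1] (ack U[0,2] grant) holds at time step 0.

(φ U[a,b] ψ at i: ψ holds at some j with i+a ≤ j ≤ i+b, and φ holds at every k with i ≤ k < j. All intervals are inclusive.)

Holds

Need some j in [0,1] with (ack U[0,2] grant), and (ack ∧ busy) at every k in [0,j-1].
  j=0: (ack U[0,2] grant) holds; no prefix to check → satisfied.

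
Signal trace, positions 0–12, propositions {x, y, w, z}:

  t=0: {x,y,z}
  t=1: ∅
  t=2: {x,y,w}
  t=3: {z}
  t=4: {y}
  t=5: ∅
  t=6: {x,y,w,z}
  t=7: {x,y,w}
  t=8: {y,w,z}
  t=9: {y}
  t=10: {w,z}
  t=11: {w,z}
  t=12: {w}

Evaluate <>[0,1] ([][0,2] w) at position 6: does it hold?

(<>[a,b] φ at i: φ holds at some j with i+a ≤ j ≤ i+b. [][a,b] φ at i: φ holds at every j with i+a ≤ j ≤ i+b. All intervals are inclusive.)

Yes

Check [][0,2] w at each j in [6,7]:
  j=6: holds on [6,8]
  j=7: fails at 9
Found at j=6 → formula holds.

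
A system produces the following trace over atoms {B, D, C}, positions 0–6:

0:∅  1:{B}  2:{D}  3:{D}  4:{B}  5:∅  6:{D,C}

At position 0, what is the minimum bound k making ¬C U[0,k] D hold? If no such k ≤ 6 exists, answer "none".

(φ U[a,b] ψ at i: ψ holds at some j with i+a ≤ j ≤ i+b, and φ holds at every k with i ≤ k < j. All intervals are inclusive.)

2

Need earliest j ≥ 0 with D, and ¬C at every k in [0,j-1].
  j=0: rhs fails.
  j=1: rhs fails.
  j=2: rhs holds; lhs holds on [0,1]. k = 2.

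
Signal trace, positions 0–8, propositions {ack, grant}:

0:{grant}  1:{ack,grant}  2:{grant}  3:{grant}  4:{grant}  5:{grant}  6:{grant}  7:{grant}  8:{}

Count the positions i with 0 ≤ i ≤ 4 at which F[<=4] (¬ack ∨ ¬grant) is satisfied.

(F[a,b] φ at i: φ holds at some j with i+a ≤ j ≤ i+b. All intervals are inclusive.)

5

Evaluate at each i in [0,4]:
  i=0: ✓ (witness j=0)
  i=1: ✓ (witness j=2)
  i=2: ✓ (witness j=2)
  i=3: ✓ (witness j=3)
  i=4: ✓ (witness j=4)
Positions where it holds: {0, 1, 2, 3, 4} → 5.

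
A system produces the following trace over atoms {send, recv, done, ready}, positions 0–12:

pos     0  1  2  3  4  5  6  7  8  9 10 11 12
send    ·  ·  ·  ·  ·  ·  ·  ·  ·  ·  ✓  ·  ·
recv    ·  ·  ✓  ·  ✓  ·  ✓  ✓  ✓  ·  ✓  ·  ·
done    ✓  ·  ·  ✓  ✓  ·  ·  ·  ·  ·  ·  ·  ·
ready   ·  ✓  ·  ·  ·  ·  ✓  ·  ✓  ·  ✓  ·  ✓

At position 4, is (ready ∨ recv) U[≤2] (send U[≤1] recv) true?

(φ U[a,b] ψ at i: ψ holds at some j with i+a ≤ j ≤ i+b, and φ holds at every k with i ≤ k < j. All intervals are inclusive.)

Need some j in [4,6] with (send U[≤1] recv), and (ready ∨ recv) at every k in [4,j-1].
  j=4: (send U[≤1] recv) holds; no prefix to check → satisfied.

Holds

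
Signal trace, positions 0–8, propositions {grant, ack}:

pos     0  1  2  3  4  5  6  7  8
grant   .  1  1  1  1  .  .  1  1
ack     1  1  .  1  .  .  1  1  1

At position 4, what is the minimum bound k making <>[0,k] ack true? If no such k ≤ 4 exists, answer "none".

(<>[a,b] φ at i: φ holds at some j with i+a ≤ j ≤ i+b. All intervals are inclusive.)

2

Scan j = 4,5,… for ack:
  j=4: fails
  j=5: fails
  j=6: holds
First hit at j=6, so smallest k = 6-4 = 2.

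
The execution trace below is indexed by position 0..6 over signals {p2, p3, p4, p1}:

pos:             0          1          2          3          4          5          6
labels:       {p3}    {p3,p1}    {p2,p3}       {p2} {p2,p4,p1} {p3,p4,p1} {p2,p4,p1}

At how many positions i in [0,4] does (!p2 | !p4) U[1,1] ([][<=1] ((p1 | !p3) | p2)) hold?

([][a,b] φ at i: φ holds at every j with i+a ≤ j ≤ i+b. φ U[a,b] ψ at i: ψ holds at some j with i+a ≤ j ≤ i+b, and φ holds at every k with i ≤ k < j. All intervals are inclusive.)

4

Evaluate at each i in [0,4]:
  i=0: ✓ (rhs at j=1; lhs holds on [0,0])
  i=1: ✓ (rhs at j=2; lhs holds on [1,1])
  i=2: ✓ (rhs at j=3; lhs holds on [2,2])
  i=3: ✓ (rhs at j=4; lhs holds on [3,3])
  i=4: ✗ (lhs fails at k=4 before rhs at j=5)
Positions where it holds: {0, 1, 2, 3} → 4.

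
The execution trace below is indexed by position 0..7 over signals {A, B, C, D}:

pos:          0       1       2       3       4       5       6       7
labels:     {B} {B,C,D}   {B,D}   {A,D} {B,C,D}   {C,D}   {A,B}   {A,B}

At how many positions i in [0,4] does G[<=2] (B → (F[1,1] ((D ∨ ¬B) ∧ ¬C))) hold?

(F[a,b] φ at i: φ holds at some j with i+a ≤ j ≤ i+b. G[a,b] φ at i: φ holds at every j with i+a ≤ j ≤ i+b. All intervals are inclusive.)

1

Evaluate at each i in [0,4]:
  i=0: ✗ (fails at j=0)
  i=1: ✓ (all of [1,3])
  i=2: ✗ (fails at j=4)
  i=3: ✗ (fails at j=4)
  i=4: ✗ (fails at j=4)
Positions where it holds: {1} → 1.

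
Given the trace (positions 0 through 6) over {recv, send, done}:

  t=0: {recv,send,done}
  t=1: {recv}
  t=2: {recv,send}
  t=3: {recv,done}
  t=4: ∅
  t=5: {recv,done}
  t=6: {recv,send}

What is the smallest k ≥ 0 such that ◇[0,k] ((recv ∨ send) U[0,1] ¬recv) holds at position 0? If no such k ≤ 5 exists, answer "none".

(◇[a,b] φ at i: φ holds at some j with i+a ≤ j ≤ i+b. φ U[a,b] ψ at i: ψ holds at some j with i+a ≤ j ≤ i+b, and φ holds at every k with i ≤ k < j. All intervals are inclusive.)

Scan j = 0,1,… for ((recv ∨ send) U[0,1] ¬recv):
  j=0: fails
  j=1: fails
  j=2: fails
  j=3: holds
First hit at j=3, so smallest k = 3-0 = 3.

3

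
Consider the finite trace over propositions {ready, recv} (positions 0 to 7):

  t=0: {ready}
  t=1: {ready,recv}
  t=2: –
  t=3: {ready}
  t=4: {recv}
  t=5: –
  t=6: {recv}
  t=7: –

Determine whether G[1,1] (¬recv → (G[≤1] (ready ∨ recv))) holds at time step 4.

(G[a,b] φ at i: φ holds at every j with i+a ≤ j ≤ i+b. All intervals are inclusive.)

False

Check (¬recv → (G[≤1] (ready ∨ recv))) at every j in [5,5]:
  j=5: antecedent true; consequent fails at 5 → ✗
Fails at j=5 → formula fails.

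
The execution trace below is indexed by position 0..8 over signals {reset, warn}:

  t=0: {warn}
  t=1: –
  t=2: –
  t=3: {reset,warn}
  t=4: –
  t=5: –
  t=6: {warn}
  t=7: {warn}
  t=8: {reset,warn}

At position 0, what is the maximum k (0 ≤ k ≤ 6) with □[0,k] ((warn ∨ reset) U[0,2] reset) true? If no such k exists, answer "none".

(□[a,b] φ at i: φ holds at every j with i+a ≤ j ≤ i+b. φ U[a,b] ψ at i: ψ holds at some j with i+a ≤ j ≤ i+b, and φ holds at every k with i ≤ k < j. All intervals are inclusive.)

none

((warn ∨ reset) U[0,2] reset) must hold from j=0 onward; find where it first fails.
  j=0: fails → no k works.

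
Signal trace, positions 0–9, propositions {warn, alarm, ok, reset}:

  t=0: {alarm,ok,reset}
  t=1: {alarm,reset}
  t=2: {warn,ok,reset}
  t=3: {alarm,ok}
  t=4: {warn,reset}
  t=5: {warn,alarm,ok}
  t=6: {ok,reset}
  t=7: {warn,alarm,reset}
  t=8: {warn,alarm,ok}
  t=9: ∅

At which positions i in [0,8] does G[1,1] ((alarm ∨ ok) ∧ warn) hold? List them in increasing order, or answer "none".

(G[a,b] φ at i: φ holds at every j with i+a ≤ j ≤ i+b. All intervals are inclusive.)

1, 4, 6, 7

Evaluate at each i in [0,8]:
  i=0: ✗ (fails at j=1)
  i=1: ✓ (all of [2,2])
  i=2: ✗ (fails at j=3)
  i=3: ✗ (fails at j=4)
  i=4: ✓ (all of [5,5])
  i=5: ✗ (fails at j=6)
  i=6: ✓ (all of [7,7])
  i=7: ✓ (all of [8,8])
  i=8: ✗ (fails at j=9)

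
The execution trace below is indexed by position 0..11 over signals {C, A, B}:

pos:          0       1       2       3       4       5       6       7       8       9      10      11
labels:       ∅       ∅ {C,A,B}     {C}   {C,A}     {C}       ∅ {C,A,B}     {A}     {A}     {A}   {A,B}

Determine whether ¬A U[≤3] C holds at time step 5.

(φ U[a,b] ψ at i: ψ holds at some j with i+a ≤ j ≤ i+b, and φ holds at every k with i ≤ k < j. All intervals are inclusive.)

Need some j in [5,8] with C, and ¬A at every k in [5,j-1].
  j=5: C holds; no prefix to check → satisfied.

Holds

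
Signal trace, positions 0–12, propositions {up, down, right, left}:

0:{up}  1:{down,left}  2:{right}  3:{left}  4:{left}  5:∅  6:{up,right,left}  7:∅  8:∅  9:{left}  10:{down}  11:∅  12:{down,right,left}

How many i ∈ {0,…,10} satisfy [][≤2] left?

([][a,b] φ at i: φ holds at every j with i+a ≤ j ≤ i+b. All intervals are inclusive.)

Evaluate at each i in [0,10]:
  i=0: ✗ (fails at j=0)
  i=1: ✗ (fails at j=2)
  i=2: ✗ (fails at j=2)
  i=3: ✗ (fails at j=5)
  i=4: ✗ (fails at j=5)
  i=5: ✗ (fails at j=5)
  i=6: ✗ (fails at j=7)
  i=7: ✗ (fails at j=7)
  i=8: ✗ (fails at j=8)
  i=9: ✗ (fails at j=10)
  i=10: ✗ (fails at j=10)
Positions where it holds: {} → 0.

0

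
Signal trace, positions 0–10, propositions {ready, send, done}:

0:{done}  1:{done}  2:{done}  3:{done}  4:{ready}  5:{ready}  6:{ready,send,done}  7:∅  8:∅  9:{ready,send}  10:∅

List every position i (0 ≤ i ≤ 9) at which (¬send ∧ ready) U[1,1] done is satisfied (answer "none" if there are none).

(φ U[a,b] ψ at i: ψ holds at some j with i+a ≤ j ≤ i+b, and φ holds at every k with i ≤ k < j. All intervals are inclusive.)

Evaluate at each i in [0,9]:
  i=0: ✗ (lhs fails at k=0 before rhs at j=1)
  i=1: ✗ (lhs fails at k=1 before rhs at j=2)
  i=2: ✗ (lhs fails at k=2 before rhs at j=3)
  i=3: ✗ (no rhs in [4,4])
  i=4: ✗ (no rhs in [5,5])
  i=5: ✓ (rhs at j=6; lhs holds on [5,5])
  i=6: ✗ (no rhs in [7,7])
  i=7: ✗ (no rhs in [8,8])
  i=8: ✗ (no rhs in [9,9])
  i=9: ✗ (no rhs in [10,10])

5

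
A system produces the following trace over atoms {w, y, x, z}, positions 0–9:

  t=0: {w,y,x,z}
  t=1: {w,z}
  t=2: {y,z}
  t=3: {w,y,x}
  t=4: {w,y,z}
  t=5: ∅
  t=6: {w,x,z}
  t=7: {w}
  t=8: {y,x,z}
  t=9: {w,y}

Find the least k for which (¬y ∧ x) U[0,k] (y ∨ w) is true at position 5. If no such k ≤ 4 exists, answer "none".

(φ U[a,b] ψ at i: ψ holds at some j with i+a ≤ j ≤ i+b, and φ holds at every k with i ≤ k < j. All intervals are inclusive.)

none

Need earliest j ≥ 5 with (y ∨ w), and (¬y ∧ x) at every k in [5,j-1].
  j=5: rhs fails.
  j=6: rhs holds but lhs fails at k=5.
  j=7: rhs holds but lhs fails at k=5.
  j=8: rhs holds but lhs fails at k=5.
  j=9: rhs holds but lhs fails at k=5.
No witness within the range → none.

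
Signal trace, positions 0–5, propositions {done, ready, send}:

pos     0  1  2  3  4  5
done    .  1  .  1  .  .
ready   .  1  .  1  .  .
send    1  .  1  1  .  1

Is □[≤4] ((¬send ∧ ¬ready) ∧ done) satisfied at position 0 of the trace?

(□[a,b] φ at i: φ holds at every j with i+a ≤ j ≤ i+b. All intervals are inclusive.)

Check ((¬send ∧ ¬ready) ∧ done) at every j in [0,4]:
  j=0: false
  j=1: false
  j=2: false
  j=3: false
  j=4: false
Fails at j=0 → formula fails.

False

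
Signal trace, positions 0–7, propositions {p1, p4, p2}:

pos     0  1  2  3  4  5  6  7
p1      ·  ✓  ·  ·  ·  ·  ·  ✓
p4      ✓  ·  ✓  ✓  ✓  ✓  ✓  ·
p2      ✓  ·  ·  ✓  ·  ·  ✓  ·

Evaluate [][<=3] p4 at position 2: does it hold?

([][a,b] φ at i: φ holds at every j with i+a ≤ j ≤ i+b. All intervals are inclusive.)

Check p4 at every j in [2,5]:
  j=2: true
  j=3: true
  j=4: true
  j=5: true
All positions satisfy it → formula holds.

True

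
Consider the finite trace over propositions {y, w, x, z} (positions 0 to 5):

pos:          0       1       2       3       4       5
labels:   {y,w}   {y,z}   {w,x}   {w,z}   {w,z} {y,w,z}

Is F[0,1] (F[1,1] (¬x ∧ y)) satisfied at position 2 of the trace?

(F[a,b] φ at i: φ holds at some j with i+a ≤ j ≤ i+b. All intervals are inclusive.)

False

Check F[1,1] (¬x ∧ y) at each j in [2,3]:
  j=2: fails (none in [3,3])
  j=3: fails (none in [4,4])
No position in the window satisfies it → formula fails.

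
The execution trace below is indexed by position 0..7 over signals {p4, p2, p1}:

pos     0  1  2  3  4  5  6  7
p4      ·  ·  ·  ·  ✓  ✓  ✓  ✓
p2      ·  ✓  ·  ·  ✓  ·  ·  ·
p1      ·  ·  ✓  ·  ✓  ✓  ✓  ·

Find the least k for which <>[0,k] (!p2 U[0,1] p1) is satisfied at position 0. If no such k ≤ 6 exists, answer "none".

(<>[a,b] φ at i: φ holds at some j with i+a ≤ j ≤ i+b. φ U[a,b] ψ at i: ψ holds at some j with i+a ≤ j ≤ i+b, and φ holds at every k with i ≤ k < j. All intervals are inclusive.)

2

Scan j = 0,1,… for (!p2 U[0,1] p1):
  j=0: fails
  j=1: fails
  j=2: holds
First hit at j=2, so smallest k = 2-0 = 2.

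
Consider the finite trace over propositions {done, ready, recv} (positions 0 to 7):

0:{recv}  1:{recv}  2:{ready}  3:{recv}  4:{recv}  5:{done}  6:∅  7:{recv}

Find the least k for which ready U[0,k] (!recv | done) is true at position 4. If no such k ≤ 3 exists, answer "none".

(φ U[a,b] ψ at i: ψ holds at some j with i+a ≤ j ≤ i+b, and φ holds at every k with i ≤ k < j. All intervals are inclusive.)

none

Need earliest j ≥ 4 with (!recv | done), and ready at every k in [4,j-1].
  j=4: rhs fails.
  j=5: rhs holds but lhs fails at k=4.
  j=6: rhs holds but lhs fails at k=4.
  j=7: rhs fails.
No witness within the range → none.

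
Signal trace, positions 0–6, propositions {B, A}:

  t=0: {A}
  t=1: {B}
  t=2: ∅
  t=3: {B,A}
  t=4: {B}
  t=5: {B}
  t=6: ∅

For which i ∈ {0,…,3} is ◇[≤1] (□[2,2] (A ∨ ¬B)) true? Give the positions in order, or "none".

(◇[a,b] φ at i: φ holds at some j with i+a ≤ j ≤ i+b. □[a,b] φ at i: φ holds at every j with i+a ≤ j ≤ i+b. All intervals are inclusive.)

Evaluate at each i in [0,3]:
  i=0: ✓ (witness j=0)
  i=1: ✓ (witness j=1)
  i=2: ✗ (none in [2,3])
  i=3: ✓ (witness j=4)

0, 1, 3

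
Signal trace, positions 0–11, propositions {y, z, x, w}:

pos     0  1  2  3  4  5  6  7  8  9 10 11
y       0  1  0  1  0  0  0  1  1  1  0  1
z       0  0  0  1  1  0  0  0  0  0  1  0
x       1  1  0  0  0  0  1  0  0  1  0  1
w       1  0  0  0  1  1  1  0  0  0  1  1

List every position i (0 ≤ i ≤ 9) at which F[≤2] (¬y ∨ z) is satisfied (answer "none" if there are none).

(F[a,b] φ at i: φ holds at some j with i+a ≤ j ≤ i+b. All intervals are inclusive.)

0, 1, 2, 3, 4, 5, 6, 8, 9

Evaluate at each i in [0,9]:
  i=0: ✓ (witness j=0)
  i=1: ✓ (witness j=2)
  i=2: ✓ (witness j=2)
  i=3: ✓ (witness j=3)
  i=4: ✓ (witness j=4)
  i=5: ✓ (witness j=5)
  i=6: ✓ (witness j=6)
  i=7: ✗ (none in [7,9])
  i=8: ✓ (witness j=10)
  i=9: ✓ (witness j=10)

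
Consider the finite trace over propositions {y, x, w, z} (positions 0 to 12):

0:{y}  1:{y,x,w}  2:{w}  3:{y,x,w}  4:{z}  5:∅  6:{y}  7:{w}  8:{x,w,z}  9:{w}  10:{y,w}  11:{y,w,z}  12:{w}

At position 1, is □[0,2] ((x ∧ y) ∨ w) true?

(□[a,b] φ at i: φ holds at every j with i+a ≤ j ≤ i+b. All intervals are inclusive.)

Holds

Check ((x ∧ y) ∨ w) at every j in [1,3]:
  j=1: true
  j=2: true
  j=3: true
All positions satisfy it → formula holds.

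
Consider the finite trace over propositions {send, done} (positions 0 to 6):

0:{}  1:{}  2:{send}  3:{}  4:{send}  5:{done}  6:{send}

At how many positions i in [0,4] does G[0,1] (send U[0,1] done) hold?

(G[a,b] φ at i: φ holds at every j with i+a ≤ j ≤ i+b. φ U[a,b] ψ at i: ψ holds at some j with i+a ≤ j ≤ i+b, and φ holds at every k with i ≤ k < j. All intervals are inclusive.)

1

Evaluate at each i in [0,4]:
  i=0: ✗ (fails at j=0)
  i=1: ✗ (fails at j=1)
  i=2: ✗ (fails at j=2)
  i=3: ✗ (fails at j=3)
  i=4: ✓ (all of [4,5])
Positions where it holds: {4} → 1.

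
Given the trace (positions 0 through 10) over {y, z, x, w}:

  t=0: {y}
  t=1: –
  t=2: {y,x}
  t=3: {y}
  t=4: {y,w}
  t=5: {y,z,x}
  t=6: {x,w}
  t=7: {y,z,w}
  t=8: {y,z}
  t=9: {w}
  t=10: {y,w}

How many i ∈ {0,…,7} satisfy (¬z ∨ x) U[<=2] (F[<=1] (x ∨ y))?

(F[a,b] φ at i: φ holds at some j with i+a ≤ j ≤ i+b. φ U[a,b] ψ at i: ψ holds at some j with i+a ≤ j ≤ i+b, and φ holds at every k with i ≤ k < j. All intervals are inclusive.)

8

Evaluate at each i in [0,7]:
  i=0: ✓ (rhs at j=0)
  i=1: ✓ (rhs at j=1)
  i=2: ✓ (rhs at j=2)
  i=3: ✓ (rhs at j=3)
  i=4: ✓ (rhs at j=4)
  i=5: ✓ (rhs at j=5)
  i=6: ✓ (rhs at j=6)
  i=7: ✓ (rhs at j=7)
Positions where it holds: {0, 1, 2, 3, 4, 5, 6, 7} → 8.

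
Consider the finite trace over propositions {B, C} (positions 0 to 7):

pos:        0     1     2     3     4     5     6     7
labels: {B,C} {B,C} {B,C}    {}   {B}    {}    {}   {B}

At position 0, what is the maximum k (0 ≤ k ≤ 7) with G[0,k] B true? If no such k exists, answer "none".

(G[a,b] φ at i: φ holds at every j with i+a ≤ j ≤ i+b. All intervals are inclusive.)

B must hold from j=0 onward; find where it first fails.
  j=0: holds
  j=1: holds
  j=2: holds
  j=3: fails
Holds on [0,2], so largest k = 2.

2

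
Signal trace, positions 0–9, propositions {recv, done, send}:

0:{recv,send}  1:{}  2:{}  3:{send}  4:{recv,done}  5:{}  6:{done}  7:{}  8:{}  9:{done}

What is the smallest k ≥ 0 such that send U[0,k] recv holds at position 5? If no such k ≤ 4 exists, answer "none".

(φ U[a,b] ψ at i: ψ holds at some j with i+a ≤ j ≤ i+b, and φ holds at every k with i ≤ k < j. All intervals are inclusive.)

Need earliest j ≥ 5 with recv, and send at every k in [5,j-1].
  j=5: rhs fails.
  j=6: rhs fails.
  j=7: rhs fails.
  j=8: rhs fails.
  j=9: rhs fails.
No witness within the range → none.

none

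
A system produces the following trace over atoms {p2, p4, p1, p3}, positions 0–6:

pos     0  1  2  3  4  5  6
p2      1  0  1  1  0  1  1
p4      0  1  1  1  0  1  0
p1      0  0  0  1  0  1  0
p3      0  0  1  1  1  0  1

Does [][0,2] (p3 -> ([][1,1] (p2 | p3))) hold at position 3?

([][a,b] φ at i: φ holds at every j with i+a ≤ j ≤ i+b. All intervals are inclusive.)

Check (p3 -> ([][1,1] (p2 | p3))) at every j in [3,5]:
  j=3: antecedent true; consequent holds on [4,4] → ✓
  j=4: antecedent true; consequent holds on [5,5] → ✓
  j=5: antecedent false → ✓
All positions satisfy it → formula holds.

Yes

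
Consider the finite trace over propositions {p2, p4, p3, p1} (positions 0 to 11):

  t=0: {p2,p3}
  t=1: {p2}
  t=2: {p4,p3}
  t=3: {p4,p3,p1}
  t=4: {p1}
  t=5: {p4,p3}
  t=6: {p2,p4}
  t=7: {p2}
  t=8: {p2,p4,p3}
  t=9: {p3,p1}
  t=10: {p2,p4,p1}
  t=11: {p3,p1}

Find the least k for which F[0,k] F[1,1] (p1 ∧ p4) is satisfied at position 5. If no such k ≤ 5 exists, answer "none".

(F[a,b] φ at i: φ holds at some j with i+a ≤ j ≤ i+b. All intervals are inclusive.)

4

Scan j = 5,6,… for F[1,1] (p1 ∧ p4):
  j=5: fails
  j=6: fails
  j=7: fails
  j=8: fails
  j=9: holds
First hit at j=9, so smallest k = 9-5 = 4.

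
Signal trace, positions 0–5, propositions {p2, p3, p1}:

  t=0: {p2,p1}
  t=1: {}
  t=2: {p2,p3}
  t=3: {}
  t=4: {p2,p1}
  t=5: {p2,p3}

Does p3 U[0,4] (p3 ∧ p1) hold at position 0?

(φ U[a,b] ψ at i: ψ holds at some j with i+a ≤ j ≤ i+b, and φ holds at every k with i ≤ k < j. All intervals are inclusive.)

Does not hold

Need some j in [0,4] with (p3 ∧ p1), and p3 at every k in [0,j-1].
  j=0: (p3 ∧ p1) false.
  j=1: (p3 ∧ p1) false.
  j=2: (p3 ∧ p1) false.
  j=3: (p3 ∧ p1) false.
  j=4: (p3 ∧ p1) false.
No j in the window works → until fails.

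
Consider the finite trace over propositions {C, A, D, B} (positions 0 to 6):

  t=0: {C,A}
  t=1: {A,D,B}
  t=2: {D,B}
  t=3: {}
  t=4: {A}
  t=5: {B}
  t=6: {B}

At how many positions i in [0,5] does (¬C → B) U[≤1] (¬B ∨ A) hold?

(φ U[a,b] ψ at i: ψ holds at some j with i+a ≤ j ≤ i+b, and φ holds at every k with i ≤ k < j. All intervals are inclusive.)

5

Evaluate at each i in [0,5]:
  i=0: ✓ (rhs at j=0)
  i=1: ✓ (rhs at j=1)
  i=2: ✓ (rhs at j=3; lhs holds on [2,2])
  i=3: ✓ (rhs at j=3)
  i=4: ✓ (rhs at j=4)
  i=5: ✗ (no rhs in [5,6])
Positions where it holds: {0, 1, 2, 3, 4} → 5.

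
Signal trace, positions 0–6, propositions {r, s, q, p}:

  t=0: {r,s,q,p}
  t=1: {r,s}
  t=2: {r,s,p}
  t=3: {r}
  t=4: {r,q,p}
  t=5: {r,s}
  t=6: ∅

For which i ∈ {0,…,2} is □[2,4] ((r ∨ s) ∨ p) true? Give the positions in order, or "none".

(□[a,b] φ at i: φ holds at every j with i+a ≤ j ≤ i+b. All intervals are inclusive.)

0, 1

Evaluate at each i in [0,2]:
  i=0: ✓ (all of [2,4])
  i=1: ✓ (all of [3,5])
  i=2: ✗ (fails at j=6)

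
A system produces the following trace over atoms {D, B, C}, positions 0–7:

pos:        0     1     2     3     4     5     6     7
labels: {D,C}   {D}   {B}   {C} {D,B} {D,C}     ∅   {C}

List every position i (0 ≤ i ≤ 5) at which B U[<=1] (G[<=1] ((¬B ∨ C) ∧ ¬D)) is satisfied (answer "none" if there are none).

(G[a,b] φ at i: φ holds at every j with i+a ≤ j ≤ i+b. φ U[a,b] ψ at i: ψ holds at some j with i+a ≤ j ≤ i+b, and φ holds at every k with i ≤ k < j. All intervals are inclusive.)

Evaluate at each i in [0,5]:
  i=0: ✗ (no rhs in [0,1])
  i=1: ✗ (no rhs in [1,2])
  i=2: ✗ (no rhs in [2,3])
  i=3: ✗ (no rhs in [3,4])
  i=4: ✗ (no rhs in [4,5])
  i=5: ✗ (lhs fails at k=5 before rhs at j=6)

none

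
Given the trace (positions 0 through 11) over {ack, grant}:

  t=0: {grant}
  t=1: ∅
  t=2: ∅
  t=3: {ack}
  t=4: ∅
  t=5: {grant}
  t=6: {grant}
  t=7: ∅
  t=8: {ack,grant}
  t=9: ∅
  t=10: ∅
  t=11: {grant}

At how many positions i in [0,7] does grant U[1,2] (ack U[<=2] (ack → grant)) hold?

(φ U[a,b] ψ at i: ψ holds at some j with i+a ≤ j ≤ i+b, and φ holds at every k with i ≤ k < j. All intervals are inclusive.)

3

Evaluate at each i in [0,7]:
  i=0: ✓ (rhs at j=1; lhs holds on [0,0])
  i=1: ✗ (lhs fails at k=1 before rhs at j=2)
  i=2: ✗ (lhs fails at k=2 before rhs at j=3)
  i=3: ✗ (lhs fails at k=3 before rhs at j=4)
  i=4: ✗ (lhs fails at k=4 before rhs at j=5)
  i=5: ✓ (rhs at j=6; lhs holds on [5,5])
  i=6: ✓ (rhs at j=7; lhs holds on [6,6])
  i=7: ✗ (lhs fails at k=7 before rhs at j=8)
Positions where it holds: {0, 5, 6} → 3.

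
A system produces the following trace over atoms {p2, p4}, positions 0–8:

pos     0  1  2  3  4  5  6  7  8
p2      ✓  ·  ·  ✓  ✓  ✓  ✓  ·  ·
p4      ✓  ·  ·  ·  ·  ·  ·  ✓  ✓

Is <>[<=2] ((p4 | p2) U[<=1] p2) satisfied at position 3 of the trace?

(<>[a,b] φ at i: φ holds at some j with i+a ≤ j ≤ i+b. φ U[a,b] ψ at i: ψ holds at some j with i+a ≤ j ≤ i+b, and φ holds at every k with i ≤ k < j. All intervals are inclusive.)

Check ((p4 | p2) U[<=1] p2) at each j in [3,5]:
  j=3: holds
  j=4: holds
  j=5: holds
Found at j=3 → formula holds.

Yes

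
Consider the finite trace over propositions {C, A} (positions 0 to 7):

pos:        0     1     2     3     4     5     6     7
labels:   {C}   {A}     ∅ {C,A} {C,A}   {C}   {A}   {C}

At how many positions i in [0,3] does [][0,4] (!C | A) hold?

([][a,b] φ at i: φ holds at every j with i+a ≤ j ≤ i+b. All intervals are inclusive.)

0

Evaluate at each i in [0,3]:
  i=0: ✗ (fails at j=0)
  i=1: ✗ (fails at j=5)
  i=2: ✗ (fails at j=5)
  i=3: ✗ (fails at j=5)
Positions where it holds: {} → 0.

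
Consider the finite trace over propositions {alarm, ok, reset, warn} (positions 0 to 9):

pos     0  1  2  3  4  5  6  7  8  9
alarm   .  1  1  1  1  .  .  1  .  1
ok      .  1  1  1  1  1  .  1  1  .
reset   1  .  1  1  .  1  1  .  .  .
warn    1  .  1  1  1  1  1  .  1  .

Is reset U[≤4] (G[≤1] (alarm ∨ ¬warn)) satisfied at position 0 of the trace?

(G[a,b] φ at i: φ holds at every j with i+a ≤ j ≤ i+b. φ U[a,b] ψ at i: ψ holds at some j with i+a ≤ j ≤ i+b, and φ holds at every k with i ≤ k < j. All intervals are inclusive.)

Holds

Need some j in [0,4] with G[≤1] (alarm ∨ ¬warn), and reset at every k in [0,j-1].
  j=0: G[≤1] (alarm ∨ ¬warn) — fails at 0.
  j=1: G[≤1] (alarm ∨ ¬warn) holds; reset holds at every k in [0,0] → satisfied.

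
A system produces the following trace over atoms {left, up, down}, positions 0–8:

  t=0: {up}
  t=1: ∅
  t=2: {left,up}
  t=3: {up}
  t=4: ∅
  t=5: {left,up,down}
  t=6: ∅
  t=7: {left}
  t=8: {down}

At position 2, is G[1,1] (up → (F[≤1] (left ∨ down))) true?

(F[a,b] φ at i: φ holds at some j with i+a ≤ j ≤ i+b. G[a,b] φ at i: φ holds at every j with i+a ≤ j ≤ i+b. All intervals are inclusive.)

Check (up → (F[≤1] (left ∨ down))) at every j in [3,3]:
  j=3: antecedent true; consequent fails (none in [3,4]) → ✗
Fails at j=3 → formula fails.

No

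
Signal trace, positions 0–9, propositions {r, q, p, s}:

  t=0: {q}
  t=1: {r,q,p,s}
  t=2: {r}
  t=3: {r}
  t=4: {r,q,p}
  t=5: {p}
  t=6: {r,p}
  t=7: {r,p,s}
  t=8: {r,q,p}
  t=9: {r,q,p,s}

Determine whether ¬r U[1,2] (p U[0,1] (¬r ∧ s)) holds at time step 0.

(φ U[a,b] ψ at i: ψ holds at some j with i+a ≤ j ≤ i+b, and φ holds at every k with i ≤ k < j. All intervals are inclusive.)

Does not hold

Need some j in [1,2] with (p U[0,1] (¬r ∧ s)), and ¬r at every k in [0,j-1].
  j=1: (p U[0,1] (¬r ∧ s)) — fails.
  j=2: (p U[0,1] (¬r ∧ s)) — fails.
No j in the window works → until fails.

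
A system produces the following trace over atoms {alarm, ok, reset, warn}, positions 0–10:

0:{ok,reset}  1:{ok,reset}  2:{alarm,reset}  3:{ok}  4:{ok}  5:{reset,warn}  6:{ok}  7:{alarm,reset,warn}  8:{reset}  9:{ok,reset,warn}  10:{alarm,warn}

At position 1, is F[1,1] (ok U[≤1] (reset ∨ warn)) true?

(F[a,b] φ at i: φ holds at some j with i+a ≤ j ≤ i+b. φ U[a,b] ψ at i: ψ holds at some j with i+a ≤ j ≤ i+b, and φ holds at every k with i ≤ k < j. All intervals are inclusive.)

Check (ok U[≤1] (reset ∨ warn)) at each j in [2,2]:
  j=2: holds
Found at j=2 → formula holds.

Yes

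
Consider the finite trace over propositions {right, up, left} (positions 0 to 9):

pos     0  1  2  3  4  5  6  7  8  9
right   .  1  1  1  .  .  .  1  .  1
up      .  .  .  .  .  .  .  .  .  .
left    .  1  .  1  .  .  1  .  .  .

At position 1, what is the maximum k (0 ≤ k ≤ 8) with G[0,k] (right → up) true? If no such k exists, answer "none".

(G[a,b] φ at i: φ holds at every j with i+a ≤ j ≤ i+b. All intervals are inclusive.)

none

(right → up) must hold from j=1 onward; find where it first fails.
  j=1: fails → no k works.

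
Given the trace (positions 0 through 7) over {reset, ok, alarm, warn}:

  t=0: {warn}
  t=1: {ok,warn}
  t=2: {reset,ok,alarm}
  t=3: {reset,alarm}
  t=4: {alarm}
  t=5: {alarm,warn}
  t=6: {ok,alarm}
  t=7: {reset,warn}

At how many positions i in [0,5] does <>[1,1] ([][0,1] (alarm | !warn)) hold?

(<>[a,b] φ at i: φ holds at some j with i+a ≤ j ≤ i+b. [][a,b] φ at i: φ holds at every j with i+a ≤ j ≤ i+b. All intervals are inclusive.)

4

Evaluate at each i in [0,5]:
  i=0: ✗ (none in [1,1])
  i=1: ✓ (witness j=2)
  i=2: ✓ (witness j=3)
  i=3: ✓ (witness j=4)
  i=4: ✓ (witness j=5)
  i=5: ✗ (none in [6,6])
Positions where it holds: {1, 2, 3, 4} → 4.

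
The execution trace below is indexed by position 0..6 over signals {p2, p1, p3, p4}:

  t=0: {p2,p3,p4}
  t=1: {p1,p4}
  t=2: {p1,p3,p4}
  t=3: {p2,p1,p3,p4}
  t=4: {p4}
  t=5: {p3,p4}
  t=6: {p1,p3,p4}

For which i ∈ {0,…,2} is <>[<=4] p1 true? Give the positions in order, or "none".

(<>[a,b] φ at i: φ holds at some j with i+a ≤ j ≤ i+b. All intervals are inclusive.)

0, 1, 2

Evaluate at each i in [0,2]:
  i=0: ✓ (witness j=1)
  i=1: ✓ (witness j=1)
  i=2: ✓ (witness j=2)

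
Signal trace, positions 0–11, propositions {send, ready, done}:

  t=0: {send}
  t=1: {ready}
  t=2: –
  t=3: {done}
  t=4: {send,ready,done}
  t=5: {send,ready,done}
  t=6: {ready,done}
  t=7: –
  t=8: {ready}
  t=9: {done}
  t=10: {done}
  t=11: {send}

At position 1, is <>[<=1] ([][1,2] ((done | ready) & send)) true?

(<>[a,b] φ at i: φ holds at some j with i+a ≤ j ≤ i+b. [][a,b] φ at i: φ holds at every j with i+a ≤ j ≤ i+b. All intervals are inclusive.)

Check [][1,2] ((done | ready) & send) at each j in [1,2]:
  j=1: fails at 2
  j=2: fails at 3
No position in the window satisfies it → formula fails.

No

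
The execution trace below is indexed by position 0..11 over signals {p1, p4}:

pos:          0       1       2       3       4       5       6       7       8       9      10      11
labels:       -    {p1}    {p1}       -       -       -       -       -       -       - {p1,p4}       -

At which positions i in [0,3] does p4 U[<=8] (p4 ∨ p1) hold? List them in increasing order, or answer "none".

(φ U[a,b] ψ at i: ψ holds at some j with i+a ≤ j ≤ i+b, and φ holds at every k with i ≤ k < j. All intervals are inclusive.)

Evaluate at each i in [0,3]:
  i=0: ✗ (lhs fails at k=0 before rhs at j=1)
  i=1: ✓ (rhs at j=1)
  i=2: ✓ (rhs at j=2)
  i=3: ✗ (lhs fails at k=3 before rhs at j=10)

1, 2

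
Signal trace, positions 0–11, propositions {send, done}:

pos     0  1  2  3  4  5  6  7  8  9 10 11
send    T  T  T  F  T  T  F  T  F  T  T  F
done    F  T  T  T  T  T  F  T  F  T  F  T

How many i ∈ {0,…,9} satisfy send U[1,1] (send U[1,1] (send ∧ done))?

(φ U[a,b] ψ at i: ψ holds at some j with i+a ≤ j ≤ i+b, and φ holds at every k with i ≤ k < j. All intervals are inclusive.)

1

Evaluate at each i in [0,9]:
  i=0: ✓ (rhs at j=1; lhs holds on [0,0])
  i=1: ✗ (no rhs in [2,2])
  i=2: ✗ (no rhs in [3,3])
  i=3: ✗ (lhs fails at k=3 before rhs at j=4)
  i=4: ✗ (no rhs in [5,5])
  i=5: ✗ (no rhs in [6,6])
  i=6: ✗ (no rhs in [7,7])
  i=7: ✗ (no rhs in [8,8])
  i=8: ✗ (no rhs in [9,9])
  i=9: ✗ (no rhs in [10,10])
Positions where it holds: {0} → 1.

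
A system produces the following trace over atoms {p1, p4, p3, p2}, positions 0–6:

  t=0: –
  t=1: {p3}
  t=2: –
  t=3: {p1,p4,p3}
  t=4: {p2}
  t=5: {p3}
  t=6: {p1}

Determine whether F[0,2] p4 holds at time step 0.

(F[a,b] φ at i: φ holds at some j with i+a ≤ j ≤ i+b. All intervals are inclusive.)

Does not hold

Check p4 at each j in [0,2]:
  j=0: false
  j=1: false
  j=2: false
No position in the window satisfies it → formula fails.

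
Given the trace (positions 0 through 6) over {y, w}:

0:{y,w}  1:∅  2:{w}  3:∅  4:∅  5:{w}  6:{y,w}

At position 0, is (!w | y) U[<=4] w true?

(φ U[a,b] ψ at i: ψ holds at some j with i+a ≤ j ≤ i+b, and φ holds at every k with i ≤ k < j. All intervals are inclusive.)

True

Need some j in [0,4] with w, and (!w | y) at every k in [0,j-1].
  j=0: w holds; no prefix to check → satisfied.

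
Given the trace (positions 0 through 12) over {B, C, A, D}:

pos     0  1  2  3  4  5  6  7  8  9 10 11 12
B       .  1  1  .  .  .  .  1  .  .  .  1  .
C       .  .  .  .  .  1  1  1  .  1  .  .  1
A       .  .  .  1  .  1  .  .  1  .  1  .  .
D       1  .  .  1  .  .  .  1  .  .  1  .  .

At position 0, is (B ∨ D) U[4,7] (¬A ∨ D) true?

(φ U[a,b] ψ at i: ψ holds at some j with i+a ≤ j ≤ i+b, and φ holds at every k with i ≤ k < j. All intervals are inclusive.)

Need some j in [4,7] with (¬A ∨ D), and (B ∨ D) at every k in [0,j-1].
  j=4: (¬A ∨ D) holds; (B ∨ D) holds at every k in [0,3] → satisfied.

True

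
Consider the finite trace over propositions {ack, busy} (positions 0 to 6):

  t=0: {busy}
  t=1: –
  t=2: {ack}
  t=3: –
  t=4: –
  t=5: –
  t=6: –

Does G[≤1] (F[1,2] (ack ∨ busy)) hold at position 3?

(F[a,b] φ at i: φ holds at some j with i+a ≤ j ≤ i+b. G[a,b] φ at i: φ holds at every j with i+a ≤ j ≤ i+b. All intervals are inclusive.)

Check F[1,2] (ack ∨ busy) at every j in [3,4]:
  j=3: fails (none in [4,5])
  j=4: fails (none in [5,6])
Fails at j=3 → formula fails.

False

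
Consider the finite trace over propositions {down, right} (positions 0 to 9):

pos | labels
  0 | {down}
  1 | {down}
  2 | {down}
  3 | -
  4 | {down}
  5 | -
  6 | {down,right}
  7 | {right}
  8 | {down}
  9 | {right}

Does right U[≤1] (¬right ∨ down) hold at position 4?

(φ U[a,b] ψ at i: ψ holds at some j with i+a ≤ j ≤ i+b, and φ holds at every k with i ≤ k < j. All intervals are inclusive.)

True

Need some j in [4,5] with (¬right ∨ down), and right at every k in [4,j-1].
  j=4: (¬right ∨ down) holds; no prefix to check → satisfied.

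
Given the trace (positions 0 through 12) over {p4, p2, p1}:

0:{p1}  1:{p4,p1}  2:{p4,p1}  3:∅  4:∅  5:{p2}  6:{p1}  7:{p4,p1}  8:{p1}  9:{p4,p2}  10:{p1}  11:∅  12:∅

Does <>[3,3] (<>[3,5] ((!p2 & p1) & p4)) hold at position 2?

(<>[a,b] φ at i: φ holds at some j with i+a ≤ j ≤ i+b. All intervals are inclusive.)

No

Check <>[3,5] ((!p2 & p1) & p4) at each j in [5,5]:
  j=5: fails (none in [8,10])
No position in the window satisfies it → formula fails.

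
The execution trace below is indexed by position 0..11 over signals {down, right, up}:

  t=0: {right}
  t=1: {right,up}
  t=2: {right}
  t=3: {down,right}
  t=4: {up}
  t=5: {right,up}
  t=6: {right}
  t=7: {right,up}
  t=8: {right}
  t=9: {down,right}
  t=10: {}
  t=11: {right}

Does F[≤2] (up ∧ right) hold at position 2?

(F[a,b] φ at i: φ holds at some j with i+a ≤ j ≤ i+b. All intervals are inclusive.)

Check (up ∧ right) at each j in [2,4]:
  j=2: false
  j=3: false
  j=4: false
No position in the window satisfies it → formula fails.

False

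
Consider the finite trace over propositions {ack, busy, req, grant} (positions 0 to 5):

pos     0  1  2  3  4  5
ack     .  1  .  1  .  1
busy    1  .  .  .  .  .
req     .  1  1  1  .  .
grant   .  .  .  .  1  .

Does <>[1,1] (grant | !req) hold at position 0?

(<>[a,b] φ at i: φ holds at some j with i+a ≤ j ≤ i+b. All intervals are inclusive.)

No

Check (grant | !req) at each j in [1,1]:
  j=1: false
No position in the window satisfies it → formula fails.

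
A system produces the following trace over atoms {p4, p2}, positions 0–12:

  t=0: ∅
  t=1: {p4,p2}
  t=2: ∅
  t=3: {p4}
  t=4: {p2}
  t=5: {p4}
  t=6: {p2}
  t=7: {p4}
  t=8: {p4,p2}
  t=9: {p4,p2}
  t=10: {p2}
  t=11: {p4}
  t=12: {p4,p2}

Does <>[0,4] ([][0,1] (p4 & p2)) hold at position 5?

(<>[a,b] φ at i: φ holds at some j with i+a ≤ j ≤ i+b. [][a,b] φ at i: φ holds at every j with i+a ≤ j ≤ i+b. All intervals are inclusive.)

Check [][0,1] (p4 & p2) at each j in [5,9]:
  j=5: fails at 5
  j=6: fails at 6
  j=7: fails at 7
  j=8: holds on [8,9]
  j=9: fails at 10
Found at j=8 → formula holds.

True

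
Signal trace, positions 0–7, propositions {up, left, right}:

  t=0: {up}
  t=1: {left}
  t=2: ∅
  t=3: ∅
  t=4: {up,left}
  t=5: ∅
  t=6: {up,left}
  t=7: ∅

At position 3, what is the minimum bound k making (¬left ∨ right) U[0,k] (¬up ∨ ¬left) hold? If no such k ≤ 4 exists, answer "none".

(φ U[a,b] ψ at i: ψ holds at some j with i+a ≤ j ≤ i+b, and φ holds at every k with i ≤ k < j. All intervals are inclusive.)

Need earliest j ≥ 3 with (¬up ∨ ¬left), and (¬left ∨ right) at every k in [3,j-1].
  j=3: rhs holds (empty prefix). k = 0.

0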